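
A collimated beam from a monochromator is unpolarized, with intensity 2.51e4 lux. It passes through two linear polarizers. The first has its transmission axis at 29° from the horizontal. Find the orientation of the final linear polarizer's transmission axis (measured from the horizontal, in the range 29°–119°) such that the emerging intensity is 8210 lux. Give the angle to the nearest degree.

Unpolarized light through the first polarizer → I₁ = ½ I₀, now polarized at 29°.
Target fraction: 8210 / 2.51e4 lux = 0.3271 of I₀.
Need I₂/I₀ = 0.3271, so cos²(θ − 29°) = 0.3271 / 0.5 = 0.6542.
θ − 29° = arccos(√0.6542) = 36.0°, giving θ ≈ 29 + 36.0 = 65.0°.

θ ≈ 65°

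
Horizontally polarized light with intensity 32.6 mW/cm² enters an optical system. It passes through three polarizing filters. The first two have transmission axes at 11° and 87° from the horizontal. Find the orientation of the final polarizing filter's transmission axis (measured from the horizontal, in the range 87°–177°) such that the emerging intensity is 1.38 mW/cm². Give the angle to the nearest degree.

θ ≈ 117°

By Malus's law, I₁ = I₀ cos²(11° − 0°) = I₀ cos²(11°) = 0.9636 I₀.
I₂ = I₁ cos²(87° − 11°) = 0.9636 I₀ · cos²(76°) = 0.0564 I₀.
Target fraction: 1.38 / 32.6 mW/cm² = 0.04233 of I₀.
Need I₃/I₀ = 0.04233, so cos²(θ − 87°) = 0.04233 / 0.0564 = 0.7506.
θ − 87° = arccos(√0.7506) = 30.0°, giving θ ≈ 87 + 30.0 = 117.0°.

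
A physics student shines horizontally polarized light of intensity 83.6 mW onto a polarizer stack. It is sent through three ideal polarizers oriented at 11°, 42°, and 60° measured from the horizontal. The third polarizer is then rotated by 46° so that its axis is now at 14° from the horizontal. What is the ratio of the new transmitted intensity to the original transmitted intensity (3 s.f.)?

Before rotation:
I₁ = I₀ cos²(11° − 0°) = I₀ cos²(11°) = 0.9636 I₀.
I₂ = I₁ cos²(42° − 11°) = 0.9636 I₀ · cos²(31°) = 0.708 I₀.
I₃ = I₂ cos²(60° − 42°) = 0.708 I₀ · cos²(18°) = 0.6404 I₀.
After rotation:
I₁ = I₀ cos²(11° − 0°) = I₀ cos²(11°) = 0.9636 I₀.
I₂ = I₁ cos²(42° − 11°) = 0.9636 I₀ · cos²(31°) = 0.708 I₀.
I₃ = I₂ cos²(14° − 42°) = 0.708 I₀ · cos²(28°) = 0.5519 I₀.
Ratio = 0.5519 / 0.6404 = 0.8619.

I_new/I_old ≈ 0.862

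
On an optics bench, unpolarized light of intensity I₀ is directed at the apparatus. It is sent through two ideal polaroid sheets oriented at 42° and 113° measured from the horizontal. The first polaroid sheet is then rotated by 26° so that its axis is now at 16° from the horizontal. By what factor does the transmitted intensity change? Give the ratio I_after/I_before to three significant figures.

Before rotation:
Unpolarized light through the first polarizer → I₁ = ½ I₀, now polarized at 42°.
I₂ = I₁ cos²(113° − 42°) = 0.5 I₀ · cos²(71°) = 0.053 I₀.
After rotation:
Unpolarized light through the first polarizer → I₁ = ½ I₀, now polarized at 16°.
Angle between axes 1 and 2: 83°. I₂ = 0.5 I₀ · cos²(83°) = 0.007426 I₀.
Ratio = 0.007426 / 0.053 = 0.1401.

I_new/I_old ≈ 0.140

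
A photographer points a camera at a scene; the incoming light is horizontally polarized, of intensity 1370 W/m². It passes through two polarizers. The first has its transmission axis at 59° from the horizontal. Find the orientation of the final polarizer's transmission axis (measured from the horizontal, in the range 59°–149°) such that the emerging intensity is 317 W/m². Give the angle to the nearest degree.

θ ≈ 80°

By Malus's law, I₁ = I₀ cos²(59° − 0°) = I₀ cos²(59°) = 0.2653 I₀.
Target fraction: 317 / 1370 W/m² = 0.2314 of I₀.
Need I₂/I₀ = 0.2314, so cos²(θ − 59°) = 0.2314 / 0.2653 = 0.8723.
θ − 59° = arccos(√0.8723) = 20.9°, giving θ ≈ 59 + 20.9 = 79.9°.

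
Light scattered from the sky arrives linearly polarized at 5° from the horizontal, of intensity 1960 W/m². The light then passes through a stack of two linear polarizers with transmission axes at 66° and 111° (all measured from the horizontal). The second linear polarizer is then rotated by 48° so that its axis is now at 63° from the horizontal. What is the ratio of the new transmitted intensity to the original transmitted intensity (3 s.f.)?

Before rotation:
I₁ = I₀ cos²(66° − 5°) = I₀ cos²(61°) = 0.235 I₀.
I₂ = I₁ cos²(111° − 66°) = 0.235 I₀ · cos²(45°) = 0.1175 I₀.
After rotation:
I₁ = I₀ cos²(66° − 5°) = I₀ cos²(61°) = 0.235 I₀.
I₂ = I₁ cos²(63° − 66°) = 0.235 I₀ · cos²(3°) = 0.2344 I₀.
Ratio = 0.2344 / 0.1175 = 1.995.

I_new/I_old ≈ 1.99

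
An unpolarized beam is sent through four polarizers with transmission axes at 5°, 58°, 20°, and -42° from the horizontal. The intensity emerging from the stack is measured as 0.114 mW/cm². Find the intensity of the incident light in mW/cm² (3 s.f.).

I₀ ≈ 4.60 mW/cm²

Unpolarized light through the first polarizer → I₁ = ½ I₀, now polarized at 5°.
I₂ = I₁ cos²(58° − 5°) = 0.5 I₀ · cos²(53°) = 0.1811 I₀.
I₃ = I₂ cos²(20° − 58°) = 0.1811 I₀ · cos²(38°) = 0.1125 I₀.
I₄ = I₃ cos²(-42° − 20°) = 0.1125 I₀ · cos²(62°) = 0.02478 I₀.
So 0.114 mW/cm² = 0.02478 I₀, giving I₀ = 0.114/0.02478 = 4.6 mW/cm².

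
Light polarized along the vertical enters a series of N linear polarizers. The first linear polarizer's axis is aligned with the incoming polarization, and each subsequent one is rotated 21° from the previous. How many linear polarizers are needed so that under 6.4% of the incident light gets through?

First polarizer is aligned with the polarization: full transmission.
Each further stage multiplies by cos²(21°) = 0.8716.
After N polarizers: T = 0.8716^(N−1). Require T < 0.064 ⇒ N−1 > ln(0.064)/ln(0.8716) = 20.00, so N−1 ≥ 20 and N = 21.
Check: N=21 gives T = 0.06398 < 0.064; N=20 gives T = 0.07341.

N = 21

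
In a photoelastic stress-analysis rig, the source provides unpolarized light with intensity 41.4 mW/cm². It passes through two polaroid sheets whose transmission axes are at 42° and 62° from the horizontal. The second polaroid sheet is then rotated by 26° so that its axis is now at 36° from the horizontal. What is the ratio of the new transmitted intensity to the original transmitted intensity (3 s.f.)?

Before rotation:
Unpolarized light through the first polarizer → I₁ = ½ I₀, now polarized at 42°.
I₂ = I₁ cos²(62° − 42°) = 0.5 I₀ · cos²(20°) = 0.4415 I₀.
After rotation:
Unpolarized light through the first polarizer → I₁ = ½ I₀, now polarized at 42°.
I₂ = I₁ cos²(36° − 42°) = 0.5 I₀ · cos²(6°) = 0.4945 I₀.
Ratio = 0.4945 / 0.4415 = 1.12.

I_new/I_old ≈ 1.12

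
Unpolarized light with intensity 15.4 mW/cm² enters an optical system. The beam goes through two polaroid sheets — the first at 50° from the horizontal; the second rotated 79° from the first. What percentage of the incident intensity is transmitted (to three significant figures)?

≈ 1.82%

Unpolarized light through the first polarizer → I₁ = 15.4 mW/cm²/2 = 7.7 mW/cm², polarized at 50°.
I₂ = I₁ · cos²(79°) = 7.7 · 0.03641 = 0.2803 mW/cm².
That is 1.82% of the incident intensity.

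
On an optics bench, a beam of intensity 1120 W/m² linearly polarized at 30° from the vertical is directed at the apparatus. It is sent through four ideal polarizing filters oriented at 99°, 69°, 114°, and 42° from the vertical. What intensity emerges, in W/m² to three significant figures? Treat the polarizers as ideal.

I ≈ 5.15 W/m²

I₁ = 1120 W/m² · cos²(69°) = 143.8 W/m².
I₂ = I₁ · cos²(30°) = 143.8 · 0.75 = 107.9 W/m².
I₃ = I₂ · cos²(45°) = 107.9 · 0.5 = 53.94 W/m².
I₄ = I₃ · cos²(72°) = 53.94 · 0.09549 = 5.151 W/m².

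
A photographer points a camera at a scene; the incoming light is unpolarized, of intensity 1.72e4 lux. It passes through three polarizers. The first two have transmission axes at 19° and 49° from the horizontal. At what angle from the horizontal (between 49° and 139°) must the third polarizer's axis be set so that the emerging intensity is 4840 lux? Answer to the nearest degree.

Unpolarized light through the first polarizer → I₁ = ½ I₀, now polarized at 19°.
I₂ = I₁ cos²(49° − 19°) = 0.5 I₀ · cos²(30°) = 0.375 I₀.
Target fraction: 4840 / 1.72e4 lux = 0.2814 of I₀.
Need I₃/I₀ = 0.2814, so cos²(θ − 49°) = 0.2814 / 0.375 = 0.7504.
θ − 49° = arccos(√0.7504) = 30.0°, giving θ ≈ 49 + 30.0 = 79.0°.

θ ≈ 79°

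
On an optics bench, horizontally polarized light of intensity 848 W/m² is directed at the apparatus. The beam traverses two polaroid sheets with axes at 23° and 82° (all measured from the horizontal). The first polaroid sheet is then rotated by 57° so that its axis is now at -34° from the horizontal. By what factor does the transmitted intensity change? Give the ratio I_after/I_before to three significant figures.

Before rotation:
I₁ = I₀ cos²(23° − 0°) = I₀ cos²(23°) = 0.8473 I₀.
I₂ = I₁ cos²(82° − 23°) = 0.8473 I₀ · cos²(59°) = 0.2248 I₀.
After rotation:
I₁ = I₀ cos²(-34° − 0°) = I₀ cos²(34°) = 0.6873 I₀.
Angle between axes 1 and 2: 64°. I₂ = 0.6873 I₀ · cos²(64°) = 0.1321 I₀.
Ratio = 0.1321 / 0.2248 = 0.5876.

I_new/I_old ≈ 0.588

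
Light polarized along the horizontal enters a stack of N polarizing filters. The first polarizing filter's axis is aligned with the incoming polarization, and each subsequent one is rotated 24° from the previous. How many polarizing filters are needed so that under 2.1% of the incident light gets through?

First polarizer is aligned with the polarization: full transmission.
Each further stage multiplies by cos²(24°) = 0.8346.
After N polarizers: T = 0.8346^(N−1). Require T < 0.021 ⇒ N−1 > ln(0.021)/ln(0.8346) = 21.36, so N−1 ≥ 22 and N = 23.
Check: N=23 gives T = 0.01871 < 0.021; N=22 gives T = 0.02242.

N = 23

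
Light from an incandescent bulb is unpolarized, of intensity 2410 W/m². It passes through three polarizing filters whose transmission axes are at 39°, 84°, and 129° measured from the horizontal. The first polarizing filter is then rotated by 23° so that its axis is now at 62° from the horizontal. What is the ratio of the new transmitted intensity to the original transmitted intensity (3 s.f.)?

Before rotation:
Unpolarized light through the first polarizer → I₁ = ½ I₀, now polarized at 39°.
I₂ = I₁ cos²(84° − 39°) = 0.5 I₀ · cos²(45°) = 0.25 I₀.
I₃ = I₂ cos²(129° − 84°) = 0.25 I₀ · cos²(45°) = 0.125 I₀.
After rotation:
Unpolarized light through the first polarizer → I₁ = ½ I₀, now polarized at 62°.
I₂ = I₁ cos²(84° − 62°) = 0.5 I₀ · cos²(22°) = 0.4298 I₀.
I₃ = I₂ cos²(129° − 84°) = 0.4298 I₀ · cos²(45°) = 0.2149 I₀.
Ratio = 0.2149 / 0.125 = 1.719.

I_new/I_old ≈ 1.72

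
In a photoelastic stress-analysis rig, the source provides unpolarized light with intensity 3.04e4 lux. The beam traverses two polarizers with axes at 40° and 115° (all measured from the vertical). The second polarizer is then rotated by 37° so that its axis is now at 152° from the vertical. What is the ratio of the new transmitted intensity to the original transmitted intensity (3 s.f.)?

Before rotation:
Unpolarized light through the first polarizer → I₁ = ½ I₀, now polarized at 40°.
I₂ = I₁ cos²(115° − 40°) = 0.5 I₀ · cos²(75°) = 0.03349 I₀.
After rotation:
Unpolarized light through the first polarizer → I₁ = ½ I₀, now polarized at 40°.
Angle between axes 1 and 2: 68°. I₂ = 0.5 I₀ · cos²(68°) = 0.07017 I₀.
Ratio = 0.07017 / 0.03349 = 2.095.

I_new/I_old ≈ 2.09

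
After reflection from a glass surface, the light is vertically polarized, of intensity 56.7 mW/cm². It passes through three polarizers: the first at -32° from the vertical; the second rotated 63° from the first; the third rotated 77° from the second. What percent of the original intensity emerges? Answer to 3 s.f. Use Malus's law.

≈ 0.750%

By Malus's law, I₁ = 56.7 mW/cm² · cos²(32°) = 40.78 mW/cm².
I₂ = I₁ · cos²(63°) = 40.78 · 0.2061 = 8.405 mW/cm².
I₃ = I₂ · cos²(77°) = 8.405 · 0.0506 = 0.4253 mW/cm².
That is 0.7501% of the incident intensity.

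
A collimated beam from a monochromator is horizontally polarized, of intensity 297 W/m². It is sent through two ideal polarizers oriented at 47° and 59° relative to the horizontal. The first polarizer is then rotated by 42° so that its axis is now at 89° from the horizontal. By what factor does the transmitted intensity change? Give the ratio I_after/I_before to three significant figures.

I_new/I_old ≈ 0.000513

Before rotation:
I₁ = I₀ cos²(47° − 0°) = I₀ cos²(47°) = 0.4651 I₀.
I₂ = I₁ cos²(59° − 47°) = 0.4651 I₀ · cos²(12°) = 0.445 I₀.
After rotation:
I₁ = I₀ cos²(89° − 0°) = I₀ cos²(89°) = 0.0003046 I₀.
I₂ = I₁ cos²(59° − 89°) = 0.0003046 I₀ · cos²(30°) = 0.0002284 I₀.
Ratio = 0.0002284 / 0.445 = 0.0005133.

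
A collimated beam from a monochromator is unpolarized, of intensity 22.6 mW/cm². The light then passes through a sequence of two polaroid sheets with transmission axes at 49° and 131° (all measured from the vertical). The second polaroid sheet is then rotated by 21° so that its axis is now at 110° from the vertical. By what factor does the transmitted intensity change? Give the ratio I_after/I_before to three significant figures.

I_new/I_old ≈ 12.1

Before rotation:
Unpolarized light through the first polarizer → I₁ = ½ I₀, now polarized at 49°.
I₂ = I₁ cos²(131° − 49°) = 0.5 I₀ · cos²(82°) = 0.009685 I₀.
After rotation:
Unpolarized light through the first polarizer → I₁ = ½ I₀, now polarized at 49°.
I₂ = I₁ cos²(110° − 49°) = 0.5 I₀ · cos²(61°) = 0.1175 I₀.
Ratio = 0.1175 / 0.009685 = 12.13.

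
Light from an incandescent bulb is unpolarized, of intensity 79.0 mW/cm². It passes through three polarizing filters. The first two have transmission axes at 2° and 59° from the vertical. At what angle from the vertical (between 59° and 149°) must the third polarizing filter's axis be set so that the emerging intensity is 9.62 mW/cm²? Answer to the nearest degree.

Unpolarized light through the first polarizer → I₁ = ½ I₀, now polarized at 2°.
I₂ = I₁ cos²(59° − 2°) = 0.5 I₀ · cos²(57°) = 0.1483 I₀.
Target fraction: 9.62 / 79.0 mW/cm² = 0.1218 of I₀.
Need I₃/I₀ = 0.1218, so cos²(θ − 59°) = 0.1218 / 0.1483 = 0.821.
θ − 59° = arccos(√0.821) = 25.0°, giving θ ≈ 59 + 25.0 = 84.0°.

θ ≈ 84°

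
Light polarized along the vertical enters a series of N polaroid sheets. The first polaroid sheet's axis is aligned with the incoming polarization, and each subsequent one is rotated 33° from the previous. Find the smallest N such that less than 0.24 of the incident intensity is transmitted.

N = 6

First polarizer is aligned with the polarization: full transmission.
Each further stage multiplies by cos²(33°) = 0.7034.
After N polarizers: T = 0.7034^(N−1). Require T < 0.24 ⇒ N−1 > ln(0.24)/ln(0.7034) = 4.06, so N−1 ≥ 5 and N = 6.
Check: N=6 gives T = 0.1722 < 0.24; N=5 gives T = 0.2448.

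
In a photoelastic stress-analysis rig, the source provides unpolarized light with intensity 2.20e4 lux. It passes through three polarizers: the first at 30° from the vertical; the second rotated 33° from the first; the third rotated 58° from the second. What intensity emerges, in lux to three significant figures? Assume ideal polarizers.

Unpolarized light through the first polarizer → I₁ = 2.20e4 lux/2 = 1.1e+04 lux, polarized at 30°.
I₂ = I₁ · cos²(33°) = 1.1e+04 · 0.7034 = 7737 lux.
I₃ = I₂ · cos²(58°) = 7737 · 0.2808 = 2173 lux.

I ≈ 2170 lux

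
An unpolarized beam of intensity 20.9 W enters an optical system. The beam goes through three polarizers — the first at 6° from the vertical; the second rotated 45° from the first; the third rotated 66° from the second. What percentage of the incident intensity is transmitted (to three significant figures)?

≈ 4.14%

Unpolarized light through the first polarizer → I₁ = 20.9 W/2 = 10.45 W, polarized at 6°.
I₂ = I₁ · cos²(45°) = 10.45 · 0.5 = 5.225 W.
I₃ = I₂ · cos²(66°) = 5.225 · 0.1654 = 0.8644 W.
That is 4.136% of the incident intensity.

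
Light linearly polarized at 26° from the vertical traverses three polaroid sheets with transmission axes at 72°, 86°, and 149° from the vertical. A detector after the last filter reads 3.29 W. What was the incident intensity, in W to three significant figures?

I₀ ≈ 35.1 W

I₁ = I₀ cos²(72° − 26°) = I₀ cos²(46°) = 0.4826 I₀.
I₂ = I₁ cos²(86° − 72°) = 0.4826 I₀ · cos²(14°) = 0.4543 I₀.
I₃ = I₂ cos²(149° − 86°) = 0.4543 I₀ · cos²(63°) = 0.09364 I₀.
So 3.29 W = 0.09364 I₀, giving I₀ = 3.29/0.09364 = 35.14 W.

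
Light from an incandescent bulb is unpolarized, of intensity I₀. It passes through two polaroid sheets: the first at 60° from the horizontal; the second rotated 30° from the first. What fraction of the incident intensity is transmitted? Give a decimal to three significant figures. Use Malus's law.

≈ 0.375 I₀

Unpolarized light through the first polarizer → I₁ = ½ I₀, now polarized at 60°.
I₂ = I₁ cos²(30°) = 0.5 · 0.75 I₀ = 0.375 I₀.
Transmitted fraction = 0.375.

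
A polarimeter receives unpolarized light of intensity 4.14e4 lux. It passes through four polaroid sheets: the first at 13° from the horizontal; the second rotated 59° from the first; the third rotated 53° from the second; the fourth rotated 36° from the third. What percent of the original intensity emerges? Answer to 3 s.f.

≈ 3.14%

Unpolarized light through the first polarizer → I₁ = 4.14e4 lux/2 = 2.07e+04 lux, polarized at 13°.
I₂ = I₁ · cos²(59°) = 2.07e+04 · 0.2653 = 5491 lux.
I₃ = I₂ · cos²(53°) = 5491 · 0.3622 = 1989 lux.
I₄ = I₃ · cos²(36°) = 1989 · 0.6545 = 1302 lux.
That is 3.144% of the incident intensity.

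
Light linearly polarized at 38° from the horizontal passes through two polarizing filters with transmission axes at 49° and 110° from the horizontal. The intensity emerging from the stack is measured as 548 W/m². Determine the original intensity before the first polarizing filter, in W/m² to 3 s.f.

I₀ ≈ 2420 W/m²

I₁ = I₀ cos²(49° − 38°) = I₀ cos²(11°) = 0.9636 I₀.
I₂ = I₁ cos²(110° − 49°) = 0.9636 I₀ · cos²(61°) = 0.2265 I₀.
So 548 W/m² = 0.2265 I₀, giving I₀ = 548/0.2265 = 2420 W/m².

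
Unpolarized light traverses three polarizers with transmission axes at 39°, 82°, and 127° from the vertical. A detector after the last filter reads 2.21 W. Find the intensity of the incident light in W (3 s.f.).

Unpolarized light through the first polarizer → I₁ = ½ I₀, now polarized at 39°.
I₂ = I₁ cos²(82° − 39°) = 0.5 I₀ · cos²(43°) = 0.2674 I₀.
I₃ = I₂ cos²(127° − 82°) = 0.2674 I₀ · cos²(45°) = 0.1337 I₀.
So 2.21 W = 0.1337 I₀, giving I₀ = 2.21/0.1337 = 16.53 W.

I₀ ≈ 16.5 W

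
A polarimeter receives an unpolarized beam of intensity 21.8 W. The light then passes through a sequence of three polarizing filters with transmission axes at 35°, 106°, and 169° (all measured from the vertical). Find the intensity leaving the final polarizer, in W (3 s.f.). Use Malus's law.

I ≈ 0.238 W

Unpolarized light through the first polarizer → I₁ = 21.8 W/2 = 10.9 W, polarized at 35°.
I₂ = I₁ · cos²(71°) = 10.9 · 0.106 = 1.155 W.
I₃ = I₂ · cos²(63°) = 1.155 · 0.2061 = 0.2381 W.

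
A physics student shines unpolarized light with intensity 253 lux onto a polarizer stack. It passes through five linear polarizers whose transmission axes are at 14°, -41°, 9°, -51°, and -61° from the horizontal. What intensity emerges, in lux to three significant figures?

I ≈ 4.17 lux

Unpolarized light through the first polarizer → I₁ = 253 lux/2 = 126.5 lux, polarized at 14°.
I₂ = I₁ · cos²(55°) = 126.5 · 0.329 = 41.62 lux.
I₃ = I₂ · cos²(50°) = 41.62 · 0.4132 = 17.2 lux.
I₄ = I₃ · cos²(60°) = 17.2 · 0.25 = 4.299 lux.
I₅ = I₄ · cos²(10°) = 4.299 · 0.9698 = 4.169 lux.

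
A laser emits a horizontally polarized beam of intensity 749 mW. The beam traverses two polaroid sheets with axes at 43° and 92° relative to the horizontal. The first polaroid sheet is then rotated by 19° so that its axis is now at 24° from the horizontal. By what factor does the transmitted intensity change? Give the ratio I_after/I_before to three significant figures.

Before rotation:
I₁ = I₀ cos²(43° − 0°) = I₀ cos²(43°) = 0.5349 I₀.
I₂ = I₁ cos²(92° − 43°) = 0.5349 I₀ · cos²(49°) = 0.2302 I₀.
After rotation:
I₁ = I₀ cos²(24° − 0°) = I₀ cos²(24°) = 0.8346 I₀.
I₂ = I₁ cos²(92° − 24°) = 0.8346 I₀ · cos²(68°) = 0.1171 I₀.
Ratio = 0.1171 / 0.2302 = 0.5087.

I_new/I_old ≈ 0.509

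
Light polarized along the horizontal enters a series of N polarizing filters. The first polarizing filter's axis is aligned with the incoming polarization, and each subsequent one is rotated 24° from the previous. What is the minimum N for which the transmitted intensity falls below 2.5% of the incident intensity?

First polarizer is aligned with the polarization: full transmission.
Each further stage multiplies by cos²(24°) = 0.8346.
After N polarizers: T = 0.8346^(N−1). Require T < 0.025 ⇒ N−1 > ln(0.025)/ln(0.8346) = 20.40, so N−1 ≥ 21 and N = 22.
Check: N=22 gives T = 0.02242 < 0.025; N=21 gives T = 0.02687.

N = 22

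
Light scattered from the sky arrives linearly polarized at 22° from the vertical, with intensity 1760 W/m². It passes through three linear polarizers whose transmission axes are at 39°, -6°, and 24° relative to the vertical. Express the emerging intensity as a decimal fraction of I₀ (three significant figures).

I₁ = 1760 W/m² · cos²(17°) = 1610 W/m².
I₂ = I₁ · cos²(45°) = 1610 · 0.5 = 804.8 W/m².
I₃ = I₂ · cos²(30°) = 804.8 · 0.75 = 603.6 W/m².
Transmitted fraction = 0.3429.

I/I₀ ≈ 0.343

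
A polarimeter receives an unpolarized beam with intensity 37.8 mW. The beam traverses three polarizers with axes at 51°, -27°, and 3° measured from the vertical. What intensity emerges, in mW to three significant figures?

Unpolarized light through the first polarizer → I₁ = 37.8 mW/2 = 18.9 mW, polarized at 51°.
I₂ = I₁ · cos²(78°) = 18.9 · 0.04323 = 0.817 mW.
I₃ = I₂ · cos²(30°) = 0.817 · 0.75 = 0.6127 mW.

I ≈ 0.613 mW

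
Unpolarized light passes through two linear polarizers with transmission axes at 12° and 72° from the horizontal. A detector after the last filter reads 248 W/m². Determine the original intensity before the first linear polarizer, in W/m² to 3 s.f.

Unpolarized light through the first polarizer → I₁ = ½ I₀, now polarized at 12°.
I₂ = I₁ cos²(72° − 12°) = 0.5 I₀ · cos²(60°) = 0.125 I₀.
So 248 W/m² = 0.125 I₀, giving I₀ = 248/0.125 = 1984 W/m².

I₀ ≈ 1980 W/m²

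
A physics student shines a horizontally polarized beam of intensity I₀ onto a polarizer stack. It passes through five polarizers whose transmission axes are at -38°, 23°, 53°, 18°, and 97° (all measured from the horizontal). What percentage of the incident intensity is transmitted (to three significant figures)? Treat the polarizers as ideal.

≈ 0.267%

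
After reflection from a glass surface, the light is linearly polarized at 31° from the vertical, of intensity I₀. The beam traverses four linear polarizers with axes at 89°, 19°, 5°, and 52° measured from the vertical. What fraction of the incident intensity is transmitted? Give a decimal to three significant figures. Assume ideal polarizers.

≈ 0.0144 I₀

I₁ = I₀ cos²(89° − 31°) = I₀ cos²(58°) = 0.2808 I₀.
I₂ = I₁ cos²(19° − 89°) = 0.2808 I₀ · cos²(70°) = 0.03285 I₀.
I₃ = I₂ cos²(5° − 19°) = 0.03285 I₀ · cos²(14°) = 0.03093 I₀.
I₄ = I₃ cos²(52° − 5°) = 0.03093 I₀ · cos²(47°) = 0.01438 I₀.
Transmitted fraction = 0.01438.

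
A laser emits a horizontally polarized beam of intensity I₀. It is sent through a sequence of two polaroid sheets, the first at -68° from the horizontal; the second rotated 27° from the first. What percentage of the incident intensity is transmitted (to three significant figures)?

≈ 11.1%

I₁ = I₀ cos²(-68° − 0°) = I₀ cos²(68°) = 0.1403 I₀.
I₂ = I₁ cos²(27°) = 0.1403 · 0.7939 I₀ = 0.1114 I₀.
That is 11.14% of the incident intensity.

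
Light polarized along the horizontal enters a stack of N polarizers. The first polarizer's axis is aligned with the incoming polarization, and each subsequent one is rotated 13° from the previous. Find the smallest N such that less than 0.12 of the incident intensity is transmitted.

N = 42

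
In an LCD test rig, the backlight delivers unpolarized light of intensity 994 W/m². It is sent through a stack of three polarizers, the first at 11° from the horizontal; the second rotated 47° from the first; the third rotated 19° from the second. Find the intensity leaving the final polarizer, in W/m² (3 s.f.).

Unpolarized light through the first polarizer → I₁ = 994 W/m²/2 = 497 W/m², polarized at 11°.
I₂ = I₁ · cos²(47°) = 497 · 0.4651 = 231.2 W/m².
I₃ = I₂ · cos²(19°) = 231.2 · 0.894 = 206.7 W/m².

I ≈ 207 W/m²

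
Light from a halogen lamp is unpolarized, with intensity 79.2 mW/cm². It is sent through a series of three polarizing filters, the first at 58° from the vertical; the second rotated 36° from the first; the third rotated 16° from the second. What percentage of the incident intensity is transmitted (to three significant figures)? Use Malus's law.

≈ 30.2%

Unpolarized light through the first polarizer → I₁ = 79.2 mW/cm²/2 = 39.6 mW/cm², polarized at 58°.
I₂ = I₁ · cos²(36°) = 39.6 · 0.6545 = 25.92 mW/cm².
I₃ = I₂ · cos²(16°) = 25.92 · 0.924 = 23.95 mW/cm².
That is 30.24% of the incident intensity.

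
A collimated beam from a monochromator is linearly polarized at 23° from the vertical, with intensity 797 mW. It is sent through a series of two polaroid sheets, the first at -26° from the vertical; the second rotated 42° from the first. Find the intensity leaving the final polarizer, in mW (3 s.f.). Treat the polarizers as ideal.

By Malus's law, I₁ = 797 mW · cos²(49°) = 343 mW.
I₂ = I₁ · cos²(42°) = 343 · 0.5523 = 189.4 mW.

I ≈ 189 mW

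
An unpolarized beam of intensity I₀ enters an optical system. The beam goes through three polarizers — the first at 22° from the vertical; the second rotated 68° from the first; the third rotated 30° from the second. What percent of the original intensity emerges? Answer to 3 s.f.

Unpolarized light through the first polarizer → I₁ = ½ I₀, now polarized at 22°.
I₂ = I₁ cos²(68°) = 0.5 · 0.1403 I₀ = 0.07017 I₀.
I₃ = I₂ cos²(30°) = 0.07017 · 0.75 I₀ = 0.05262 I₀.
That is 5.262% of the incident intensity.

≈ 5.26%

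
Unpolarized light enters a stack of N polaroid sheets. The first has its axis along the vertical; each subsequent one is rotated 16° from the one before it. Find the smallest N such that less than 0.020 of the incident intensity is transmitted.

First polarizer halves the unpolarized light: factor 1/2.
Each further stage multiplies by cos²(16°) = 0.924.
After N polarizers: T = 0.5·0.924^(N−1). Require T < 0.020 ⇒ N−1 > ln(0.020/0.5)/ln(0.924) = 40.74, so N−1 ≥ 41 and N = 42.
Check: N=42 gives T = 0.01959 < 0.020; N=41 gives T = 0.0212.

N = 42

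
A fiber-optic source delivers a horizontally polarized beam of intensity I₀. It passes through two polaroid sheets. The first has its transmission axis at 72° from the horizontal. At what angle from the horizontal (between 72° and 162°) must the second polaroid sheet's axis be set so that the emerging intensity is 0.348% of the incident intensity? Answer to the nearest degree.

θ ≈ 151°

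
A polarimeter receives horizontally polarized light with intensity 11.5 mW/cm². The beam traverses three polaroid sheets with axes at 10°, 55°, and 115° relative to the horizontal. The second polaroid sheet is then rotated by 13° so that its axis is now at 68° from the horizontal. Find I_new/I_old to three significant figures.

I_new/I_old ≈ 1.04

Before rotation:
I₁ = I₀ cos²(10° − 0°) = I₀ cos²(10°) = 0.9698 I₀.
I₂ = I₁ cos²(55° − 10°) = 0.9698 I₀ · cos²(45°) = 0.4849 I₀.
I₃ = I₂ cos²(115° − 55°) = 0.4849 I₀ · cos²(60°) = 0.1212 I₀.
After rotation:
I₁ = I₀ cos²(10° − 0°) = I₀ cos²(10°) = 0.9698 I₀.
I₂ = I₁ cos²(68° − 10°) = 0.9698 I₀ · cos²(58°) = 0.2723 I₀.
I₃ = I₂ cos²(115° − 68°) = 0.2723 I₀ · cos²(47°) = 0.1267 I₀.
Ratio = 0.1267 / 0.1212 = 1.045.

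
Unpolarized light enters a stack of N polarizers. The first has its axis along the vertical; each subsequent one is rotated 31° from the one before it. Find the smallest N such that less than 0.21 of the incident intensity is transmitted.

N = 4

First polarizer halves the unpolarized light: factor 1/2.
Each further stage multiplies by cos²(31°) = 0.7347.
After N polarizers: T = 0.5·0.7347^(N−1). Require T < 0.21 ⇒ N−1 > ln(0.21/0.5)/ln(0.7347) = 2.81, so N−1 ≥ 3 and N = 4.
Check: N=4 gives T = 0.1983 < 0.21; N=3 gives T = 0.2699.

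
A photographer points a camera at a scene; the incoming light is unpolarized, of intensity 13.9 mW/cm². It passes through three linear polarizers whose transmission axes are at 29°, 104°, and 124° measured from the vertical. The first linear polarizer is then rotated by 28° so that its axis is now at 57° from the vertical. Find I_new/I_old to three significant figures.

I_new/I_old ≈ 6.94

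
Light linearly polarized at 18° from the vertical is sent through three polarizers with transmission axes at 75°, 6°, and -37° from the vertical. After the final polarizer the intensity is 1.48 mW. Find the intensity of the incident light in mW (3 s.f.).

By Malus's law, I₁ = I₀ cos²(75° − 18°) = I₀ cos²(57°) = 0.2966 I₀.
I₂ = I₁ cos²(6° − 75°) = 0.2966 I₀ · cos²(69°) = 0.0381 I₀.
I₃ = I₂ cos²(-37° − 6°) = 0.0381 I₀ · cos²(43°) = 0.02038 I₀.
So 1.48 mW = 0.02038 I₀, giving I₀ = 1.48/0.02038 = 72.63 mW.

I₀ ≈ 72.6 mW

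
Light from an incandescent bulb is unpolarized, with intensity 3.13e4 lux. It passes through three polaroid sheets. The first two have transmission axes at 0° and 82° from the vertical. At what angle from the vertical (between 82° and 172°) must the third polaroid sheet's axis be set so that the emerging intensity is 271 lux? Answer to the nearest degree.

Unpolarized light through the first polarizer → I₁ = ½ I₀, now polarized at 0°.
I₂ = I₁ cos²(82° − 0°) = 0.5 I₀ · cos²(82°) = 0.009685 I₀.
Target fraction: 271 / 3.13e4 lux = 0.008658 of I₀.
Need I₃/I₀ = 0.008658, so cos²(θ − 82°) = 0.008658 / 0.009685 = 0.894.
θ − 82° = arccos(√0.894) = 19.0°, giving θ ≈ 82 + 19.0 = 101.0°.

θ ≈ 101°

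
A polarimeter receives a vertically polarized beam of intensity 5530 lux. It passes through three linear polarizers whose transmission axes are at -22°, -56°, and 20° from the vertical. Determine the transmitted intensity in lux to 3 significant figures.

I ≈ 191 lux

By Malus's law, I₁ = 5530 lux · cos²(22°) = 4754 lux.
I₂ = I₁ · cos²(34°) = 4754 · 0.6873 = 3267 lux.
I₃ = I₂ · cos²(76°) = 3267 · 0.05853 = 191.2 lux.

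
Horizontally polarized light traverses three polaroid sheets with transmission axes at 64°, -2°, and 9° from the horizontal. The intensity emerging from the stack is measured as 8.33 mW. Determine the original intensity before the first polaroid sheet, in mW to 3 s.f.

I₁ = I₀ cos²(64° − 0°) = I₀ cos²(64°) = 0.1922 I₀.
I₂ = I₁ cos²(-2° − 64°) = 0.1922 I₀ · cos²(66°) = 0.03179 I₀.
I₃ = I₂ cos²(9° + 2°) = 0.03179 I₀ · cos²(11°) = 0.03063 I₀.
So 8.33 mW = 0.03063 I₀, giving I₀ = 8.33/0.03063 = 271.9 mW.

I₀ ≈ 272 mW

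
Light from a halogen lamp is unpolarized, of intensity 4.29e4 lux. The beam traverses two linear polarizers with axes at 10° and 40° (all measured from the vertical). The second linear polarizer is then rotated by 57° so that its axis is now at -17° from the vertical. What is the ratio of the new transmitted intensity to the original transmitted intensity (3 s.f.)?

Before rotation:
Unpolarized light through the first polarizer → I₁ = ½ I₀, now polarized at 10°.
I₂ = I₁ cos²(40° − 10°) = 0.5 I₀ · cos²(30°) = 0.375 I₀.
After rotation:
Unpolarized light through the first polarizer → I₁ = ½ I₀, now polarized at 10°.
I₂ = I₁ cos²(-17° − 10°) = 0.5 I₀ · cos²(27°) = 0.3969 I₀.
Ratio = 0.3969 / 0.375 = 1.059.

I_new/I_old ≈ 1.06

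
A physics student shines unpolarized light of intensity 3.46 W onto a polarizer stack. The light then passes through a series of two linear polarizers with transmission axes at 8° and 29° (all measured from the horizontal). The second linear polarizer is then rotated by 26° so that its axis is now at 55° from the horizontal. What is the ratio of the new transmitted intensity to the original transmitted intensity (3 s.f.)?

Before rotation:
Unpolarized light through the first polarizer → I₁ = ½ I₀, now polarized at 8°.
I₂ = I₁ cos²(29° − 8°) = 0.5 I₀ · cos²(21°) = 0.4358 I₀.
After rotation:
Unpolarized light through the first polarizer → I₁ = ½ I₀, now polarized at 8°.
I₂ = I₁ cos²(55° − 8°) = 0.5 I₀ · cos²(47°) = 0.2326 I₀.
Ratio = 0.2326 / 0.4358 = 0.5337.

I_new/I_old ≈ 0.534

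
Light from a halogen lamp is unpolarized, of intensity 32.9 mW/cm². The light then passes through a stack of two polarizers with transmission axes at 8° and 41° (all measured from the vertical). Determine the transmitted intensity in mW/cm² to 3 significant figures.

I ≈ 11.6 mW/cm²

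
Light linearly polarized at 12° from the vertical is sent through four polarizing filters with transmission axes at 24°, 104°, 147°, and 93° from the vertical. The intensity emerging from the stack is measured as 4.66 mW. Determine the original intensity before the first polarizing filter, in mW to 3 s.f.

By Malus's law, I₁ = I₀ cos²(24° − 12°) = I₀ cos²(12°) = 0.9568 I₀.
I₂ = I₁ cos²(104° − 24°) = 0.9568 I₀ · cos²(80°) = 0.02885 I₀.
I₃ = I₂ cos²(147° − 104°) = 0.02885 I₀ · cos²(43°) = 0.01543 I₀.
I₄ = I₃ cos²(93° − 147°) = 0.01543 I₀ · cos²(54°) = 0.005331 I₀.
So 4.66 mW = 0.005331 I₀, giving I₀ = 4.66/0.005331 = 874.1 mW.

I₀ ≈ 874 mW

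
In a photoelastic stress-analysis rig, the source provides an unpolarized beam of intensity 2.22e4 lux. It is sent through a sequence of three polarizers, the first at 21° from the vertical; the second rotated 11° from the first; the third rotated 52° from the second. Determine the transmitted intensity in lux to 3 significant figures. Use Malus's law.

I ≈ 4050 lux

Unpolarized light through the first polarizer → I₁ = 2.22e4 lux/2 = 1.11e+04 lux, polarized at 21°.
I₂ = I₁ · cos²(11°) = 1.11e+04 · 0.9636 = 1.07e+04 lux.
I₃ = I₂ · cos²(52°) = 1.07e+04 · 0.379 = 4054 lux.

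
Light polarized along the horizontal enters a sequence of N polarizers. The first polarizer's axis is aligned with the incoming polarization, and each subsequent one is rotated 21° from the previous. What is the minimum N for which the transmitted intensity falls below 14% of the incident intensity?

N = 16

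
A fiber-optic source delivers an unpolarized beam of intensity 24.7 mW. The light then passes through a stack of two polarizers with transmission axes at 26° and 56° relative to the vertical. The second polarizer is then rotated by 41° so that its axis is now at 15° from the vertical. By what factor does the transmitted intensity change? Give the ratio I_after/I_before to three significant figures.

I_new/I_old ≈ 1.28

Before rotation:
Unpolarized light through the first polarizer → I₁ = ½ I₀, now polarized at 26°.
I₂ = I₁ cos²(56° − 26°) = 0.5 I₀ · cos²(30°) = 0.375 I₀.
After rotation:
Unpolarized light through the first polarizer → I₁ = ½ I₀, now polarized at 26°.
I₂ = I₁ cos²(15° − 26°) = 0.5 I₀ · cos²(11°) = 0.4818 I₀.
Ratio = 0.4818 / 0.375 = 1.285.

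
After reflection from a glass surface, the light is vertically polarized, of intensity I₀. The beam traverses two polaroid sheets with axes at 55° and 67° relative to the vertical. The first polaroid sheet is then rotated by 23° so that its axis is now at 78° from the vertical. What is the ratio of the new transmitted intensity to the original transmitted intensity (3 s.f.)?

Before rotation:
I₁ = I₀ cos²(55° − 0°) = I₀ cos²(55°) = 0.329 I₀.
I₂ = I₁ cos²(67° − 55°) = 0.329 I₀ · cos²(12°) = 0.3148 I₀.
After rotation:
I₁ = I₀ cos²(78° − 0°) = I₀ cos²(78°) = 0.04323 I₀.
I₂ = I₁ cos²(67° − 78°) = 0.04323 I₀ · cos²(11°) = 0.04165 I₀.
Ratio = 0.04165 / 0.3148 = 0.1323.

I_new/I_old ≈ 0.132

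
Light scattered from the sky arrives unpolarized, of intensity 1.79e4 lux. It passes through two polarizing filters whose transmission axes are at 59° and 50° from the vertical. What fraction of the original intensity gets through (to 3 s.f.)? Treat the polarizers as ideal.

Unpolarized light through the first polarizer → I₁ = 1.79e4 lux/2 = 8950 lux, polarized at 59°.
I₂ = I₁ · cos²(9°) = 8950 · 0.9755 = 8731 lux.
Transmitted fraction = 0.4878.

I/I₀ ≈ 0.488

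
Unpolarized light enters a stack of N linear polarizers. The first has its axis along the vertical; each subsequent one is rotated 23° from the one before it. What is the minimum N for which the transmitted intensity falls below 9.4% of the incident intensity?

N = 12

First polarizer halves the unpolarized light: factor 1/2.
Each further stage multiplies by cos²(23°) = 0.8473.
After N polarizers: T = 0.5·0.8473^(N−1). Require T < 0.094 ⇒ N−1 > ln(0.094/0.5)/ln(0.8473) = 10.09, so N−1 ≥ 11 and N = 12.
Check: N=12 gives T = 0.08082 < 0.094; N=11 gives T = 0.09539.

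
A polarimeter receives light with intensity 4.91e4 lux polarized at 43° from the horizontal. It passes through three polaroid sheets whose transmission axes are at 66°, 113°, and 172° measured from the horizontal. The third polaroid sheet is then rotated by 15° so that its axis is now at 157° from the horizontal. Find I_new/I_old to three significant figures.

Before rotation:
By Malus's law, I₁ = I₀ cos²(66° − 43°) = I₀ cos²(23°) = 0.8473 I₀.
I₂ = I₁ cos²(113° − 66°) = 0.8473 I₀ · cos²(47°) = 0.3941 I₀.
I₃ = I₂ cos²(172° − 113°) = 0.3941 I₀ · cos²(59°) = 0.1045 I₀.
After rotation:
I₁ = I₀ cos²(66° − 43°) = I₀ cos²(23°) = 0.8473 I₀.
I₂ = I₁ cos²(113° − 66°) = 0.8473 I₀ · cos²(47°) = 0.3941 I₀.
I₃ = I₂ cos²(157° − 113°) = 0.3941 I₀ · cos²(44°) = 0.2039 I₀.
Ratio = 0.2039 / 0.1045 = 1.951.

I_new/I_old ≈ 1.95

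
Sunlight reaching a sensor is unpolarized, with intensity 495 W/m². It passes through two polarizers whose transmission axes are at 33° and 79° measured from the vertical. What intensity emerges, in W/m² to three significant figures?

Unpolarized light through the first polarizer → I₁ = 495 W/m²/2 = 247.5 W/m², polarized at 33°.
I₂ = I₁ · cos²(46°) = 247.5 · 0.4826 = 119.4 W/m².

I ≈ 119 W/m²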